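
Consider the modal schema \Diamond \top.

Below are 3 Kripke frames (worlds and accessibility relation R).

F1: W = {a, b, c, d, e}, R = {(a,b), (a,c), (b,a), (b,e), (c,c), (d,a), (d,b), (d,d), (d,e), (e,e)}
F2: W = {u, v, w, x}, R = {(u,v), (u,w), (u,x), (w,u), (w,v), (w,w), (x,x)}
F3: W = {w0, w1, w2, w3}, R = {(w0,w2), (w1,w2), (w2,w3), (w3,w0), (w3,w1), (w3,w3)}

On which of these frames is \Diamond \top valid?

Frame correspondent (Sahlqvist): \forall x \exists y Rxy — i.e. seriality.
F1: holds.
F2: fails — world v has no successor.
F3: holds.
Valid on: F1, F3.

F1, F3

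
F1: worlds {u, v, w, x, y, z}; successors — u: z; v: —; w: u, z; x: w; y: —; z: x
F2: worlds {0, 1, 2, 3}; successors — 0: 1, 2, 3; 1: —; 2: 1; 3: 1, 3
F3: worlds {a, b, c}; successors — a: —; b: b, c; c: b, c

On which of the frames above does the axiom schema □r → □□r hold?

F2, F3

This is the axiom for transitivity; its first-order frame correspondent is ∀x ∀y ∀z (Rxy ∧ Ryz → Rxz).
F1: fails — Rxw and Rwu but not Rxu.
F2: holds.
F3: holds.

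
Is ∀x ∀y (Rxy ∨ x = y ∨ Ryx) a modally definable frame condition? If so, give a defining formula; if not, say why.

Not definable by any modal formula

Modal frame validity is preserved under disjoint unions.
Take 2 disjoint single-world reflexive frames: each is trivially connected, but their disjoint union has 2 worlds with no edge between distinct components, so it is not connected.
So no modal formula (or set of formulas) defines exactly the connected frames.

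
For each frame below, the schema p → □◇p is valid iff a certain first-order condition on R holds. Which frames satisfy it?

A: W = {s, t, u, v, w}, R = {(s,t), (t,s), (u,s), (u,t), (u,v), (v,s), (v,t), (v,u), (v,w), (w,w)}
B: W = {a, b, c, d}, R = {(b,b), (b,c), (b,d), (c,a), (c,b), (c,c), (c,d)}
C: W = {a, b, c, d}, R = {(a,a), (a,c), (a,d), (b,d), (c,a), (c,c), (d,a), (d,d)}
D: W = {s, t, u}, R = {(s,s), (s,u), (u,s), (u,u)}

The schema corresponds to symmetry: ∀x ∀y (Rxy → Ryx).
A: fails — Rut but not Rtu.
B: fails — Rcd but not Rdc.
C: fails — Rbd but not Rdb.
D: holds.

D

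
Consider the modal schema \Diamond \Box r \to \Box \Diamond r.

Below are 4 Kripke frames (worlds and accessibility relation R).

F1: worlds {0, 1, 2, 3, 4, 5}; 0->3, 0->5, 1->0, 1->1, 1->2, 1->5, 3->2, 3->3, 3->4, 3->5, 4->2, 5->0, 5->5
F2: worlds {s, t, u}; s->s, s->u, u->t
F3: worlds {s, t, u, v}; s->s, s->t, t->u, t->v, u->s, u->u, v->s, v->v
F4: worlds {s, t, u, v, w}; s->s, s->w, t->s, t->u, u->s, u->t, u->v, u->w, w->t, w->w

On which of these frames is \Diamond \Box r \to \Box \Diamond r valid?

none

This is the axiom for convergence; its first-order frame correspondent is \forall x \forall y \forall z (Rxy \wedge Rxz \to \exists w (Ryw \wedge Rzw)).
F1: fails — R10 and R12 but 0 and 2 have no common successor.
F2: fails — Rsu and Rss but u and s have no common successor.
F3: fails — Rss and Rst but s and t have no common successor.
F4: fails — Ruv and Ruv but v and v have no common successor.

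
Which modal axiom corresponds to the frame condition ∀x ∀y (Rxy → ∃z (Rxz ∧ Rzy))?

A defining formula is □□q → □q (the C4 axiom).
Suppose □□q→□q is valid. Take Rxy and set V(q)={w : xR²w}. Then □□q at x, so □q at x, so q at y, i.e. ∃z(Rxz∧Rzy).

□□q → □q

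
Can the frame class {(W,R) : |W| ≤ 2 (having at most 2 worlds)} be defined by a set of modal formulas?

Modal frame validity is preserved under disjoint unions.
Any modal formula valid on each of 3 disjoint one-world frames is valid on their disjoint union (validity is preserved under disjoint unions). Each one-world frame has |W|=1≤2, but the union has |W|=3.
So no modal formula (or set of formulas) defines exactly the |W|≤2 frames.

Not modally definable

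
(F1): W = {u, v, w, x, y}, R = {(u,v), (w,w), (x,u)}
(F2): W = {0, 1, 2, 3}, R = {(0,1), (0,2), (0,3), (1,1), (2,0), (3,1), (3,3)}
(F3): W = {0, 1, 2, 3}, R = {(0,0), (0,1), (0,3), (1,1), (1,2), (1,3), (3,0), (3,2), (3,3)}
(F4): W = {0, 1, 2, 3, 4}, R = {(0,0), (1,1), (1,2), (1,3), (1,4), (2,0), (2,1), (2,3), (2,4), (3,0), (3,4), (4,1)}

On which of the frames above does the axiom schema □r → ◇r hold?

This is the axiom for seriality; its first-order frame correspondent is ∀x ∃y Rxy.
(F1): fails — world v has no successor.
(F2): ✓.
(F3): fails — world 2 has no successor.
(F4): ✓.

(F2), (F4)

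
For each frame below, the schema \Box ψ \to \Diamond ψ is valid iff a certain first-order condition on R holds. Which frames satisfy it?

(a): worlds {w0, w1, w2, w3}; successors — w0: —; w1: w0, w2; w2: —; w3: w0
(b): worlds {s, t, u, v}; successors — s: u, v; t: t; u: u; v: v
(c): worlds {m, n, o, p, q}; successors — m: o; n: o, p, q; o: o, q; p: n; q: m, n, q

Frame correspondent (Sahlqvist): \forall x \exists y Rxy — i.e. seriality.
(a): fails — world w0 has no successor.
(b): ✓.
(c): ✓.

(b), (c)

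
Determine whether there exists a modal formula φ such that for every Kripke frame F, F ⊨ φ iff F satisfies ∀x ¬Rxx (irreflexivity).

If a class were modally definable it would be closed under surjective bounded morphisms (Goldblatt–Thomason).
The 4-cycle (worlds a,b,c,d with a→b→c→d→a) is irreflexive, and the map sending every world to a single reflexive point • is a surjective bounded morphism (forth: every edge maps to (•,•); back: every world has a successor). So any modal formula valid on the 4-cycle is also valid on the reflexive point, which is not irreflexive.
Hence irreflexivity is not modally definable.

No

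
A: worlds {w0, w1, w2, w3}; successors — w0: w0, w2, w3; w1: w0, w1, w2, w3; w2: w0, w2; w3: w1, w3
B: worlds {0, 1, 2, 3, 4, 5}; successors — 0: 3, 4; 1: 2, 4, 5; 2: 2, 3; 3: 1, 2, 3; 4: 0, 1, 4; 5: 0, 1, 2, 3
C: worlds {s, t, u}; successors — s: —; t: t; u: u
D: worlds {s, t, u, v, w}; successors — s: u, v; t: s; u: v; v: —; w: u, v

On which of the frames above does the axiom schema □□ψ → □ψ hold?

A, C

Frame correspondent (Sahlqvist): ∀x ∀y (Rxy → ∃z (Rxz ∧ Rzy)) — i.e. density.
A: satisfies the condition.
B: fails — R50 but no z with R5z and Rz0.
C: satisfies the condition.
D: fails — Ruv but no z with Ruz and Rzv.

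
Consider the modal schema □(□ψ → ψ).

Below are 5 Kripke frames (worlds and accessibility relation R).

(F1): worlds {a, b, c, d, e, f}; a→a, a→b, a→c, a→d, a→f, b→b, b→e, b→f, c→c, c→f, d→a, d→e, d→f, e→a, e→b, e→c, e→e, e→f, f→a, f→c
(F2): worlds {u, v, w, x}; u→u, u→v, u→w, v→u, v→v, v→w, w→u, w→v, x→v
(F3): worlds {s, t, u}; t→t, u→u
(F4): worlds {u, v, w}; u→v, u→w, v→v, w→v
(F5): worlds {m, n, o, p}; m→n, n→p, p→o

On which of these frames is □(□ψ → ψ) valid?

(F3)

This is the axiom for shift-reflexivity; its first-order frame correspondent is ∀x ∀y (Rxy → Ryy).
(F1): fails — Rdf but not Rff.
(F2): fails — Ruw but not Rww.
(F3): holds.
(F4): fails — Ruw but not Rww.
(F5): fails — Rnp but not Rpp.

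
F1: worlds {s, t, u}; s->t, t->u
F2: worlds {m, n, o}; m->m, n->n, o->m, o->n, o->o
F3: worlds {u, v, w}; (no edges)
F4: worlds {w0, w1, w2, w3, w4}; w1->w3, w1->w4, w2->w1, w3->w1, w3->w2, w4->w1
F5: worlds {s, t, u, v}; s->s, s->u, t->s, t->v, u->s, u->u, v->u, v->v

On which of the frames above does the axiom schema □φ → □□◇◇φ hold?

F2, F3, F5

Frame correspondent (Sahlqvist): ∀x ∀z (xR²z → ∃w (xRw ∧ zR²w)) — i.e. a generalized confluence (Geach) condition.
F1: fails — sR²u but no w with sRw and uR²w.
F2: condition met.
F3: condition met.
F4: fails — w1R²w1 but no w with w1Rw and w1R²w.
F5: condition met.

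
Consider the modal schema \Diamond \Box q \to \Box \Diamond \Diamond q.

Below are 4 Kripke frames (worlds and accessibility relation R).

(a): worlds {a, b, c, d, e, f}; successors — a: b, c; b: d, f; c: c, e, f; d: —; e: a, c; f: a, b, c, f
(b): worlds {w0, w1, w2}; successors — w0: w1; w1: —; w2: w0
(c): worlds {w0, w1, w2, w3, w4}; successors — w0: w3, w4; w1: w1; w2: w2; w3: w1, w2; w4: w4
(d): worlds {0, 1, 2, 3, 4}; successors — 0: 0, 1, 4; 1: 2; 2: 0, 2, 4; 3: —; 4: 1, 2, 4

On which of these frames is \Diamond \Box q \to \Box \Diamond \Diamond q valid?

(d)

The schema corresponds to a generalized confluence (Geach) condition: \forall x \forall y \forall z ((xRy \wedge xRz) \to \exists w (yRw \wedge z R^2 w)).
(a): fails — bRd, bRd but no w with dRw and dR²w.
(b): fails — w0Rw1, w0Rw1 but no w with w1Rw and w1R²w.
(c): fails — w0Rw3, w0Rw4 but no w with w3Rw and w4R²w.
(d): satisfies the condition.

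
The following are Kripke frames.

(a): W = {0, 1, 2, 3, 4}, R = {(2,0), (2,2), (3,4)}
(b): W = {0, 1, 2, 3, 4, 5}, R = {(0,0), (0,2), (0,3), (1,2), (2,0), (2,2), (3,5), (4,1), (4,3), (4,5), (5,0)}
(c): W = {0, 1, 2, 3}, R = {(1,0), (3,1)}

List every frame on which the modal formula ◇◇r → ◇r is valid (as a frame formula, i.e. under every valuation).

(a)

The schema corresponds to transitivity: ∀x ∀y ∀z (Rxy ∧ Ryz → Rxz).
(a): holds.
(b): fails — R12 and R20 but not R10.
(c): fails — R31 and R10 but not R30.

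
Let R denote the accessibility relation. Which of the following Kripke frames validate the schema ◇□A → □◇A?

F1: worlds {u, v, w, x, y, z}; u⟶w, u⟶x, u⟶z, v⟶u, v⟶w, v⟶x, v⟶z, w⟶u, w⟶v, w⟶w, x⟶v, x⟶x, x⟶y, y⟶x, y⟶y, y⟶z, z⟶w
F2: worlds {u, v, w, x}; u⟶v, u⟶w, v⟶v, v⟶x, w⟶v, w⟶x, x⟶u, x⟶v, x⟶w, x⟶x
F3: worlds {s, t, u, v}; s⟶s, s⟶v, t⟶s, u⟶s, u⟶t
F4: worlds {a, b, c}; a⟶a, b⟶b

F2, F4

Frame correspondent (Sahlqvist): ∀x ∀y ∀z (Rxy ∧ Rxz → ∃w (Ryw ∧ Rzw)) — i.e. convergence.
F1: fails — Ruz and Rux but z and x have no common successor.
F2: ✓.
F3: fails — Rsv and Rsv but v and v have no common successor.
F4: ✓.
Valid on: F2, F4.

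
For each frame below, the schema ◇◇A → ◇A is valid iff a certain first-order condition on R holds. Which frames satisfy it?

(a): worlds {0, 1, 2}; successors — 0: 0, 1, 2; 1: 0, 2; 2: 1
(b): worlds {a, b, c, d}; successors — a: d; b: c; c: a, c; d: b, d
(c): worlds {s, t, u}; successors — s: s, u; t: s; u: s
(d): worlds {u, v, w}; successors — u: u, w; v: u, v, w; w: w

Frame correspondent (Sahlqvist): ∀x ∀y ∀z (Rxy ∧ Ryz → Rxz) — i.e. transitivity.
(a): fails — R10 and R01 but not R11.
(b): fails — Rbc and Rca but not Rba.
(c): fails — Rts and Rsu but not Rtu.
(d): holds.

(d)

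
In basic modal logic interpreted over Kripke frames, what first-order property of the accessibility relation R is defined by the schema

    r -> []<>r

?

Symmetry

Suppose r→□◇r is valid. Take Rxy and set V(r)={x}. Then r at x, so □◇r at x, so ◇r at y, so some z with Ryz has r; z=x, i.e. Ryx.
Conversely, any frame satisfying forall x forall y (Rxy -> Ryx) validates the schema.
Frame condition: forall x forall y (Rxy -> Ryx).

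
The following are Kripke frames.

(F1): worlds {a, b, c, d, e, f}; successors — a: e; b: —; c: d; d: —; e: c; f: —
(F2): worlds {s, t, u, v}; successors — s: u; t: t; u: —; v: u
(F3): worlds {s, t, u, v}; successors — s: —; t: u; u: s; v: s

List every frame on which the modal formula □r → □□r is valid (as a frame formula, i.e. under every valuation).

(F2)

The schema corresponds to transitivity: ∀x ∀y ∀z (Rxy ∧ Ryz → Rxz).
(F1): fails — Rec and Rcd but not Red.
(F2): condition met.
(F3): fails — Rtu and Rus but not Rts.
Valid on: (F2).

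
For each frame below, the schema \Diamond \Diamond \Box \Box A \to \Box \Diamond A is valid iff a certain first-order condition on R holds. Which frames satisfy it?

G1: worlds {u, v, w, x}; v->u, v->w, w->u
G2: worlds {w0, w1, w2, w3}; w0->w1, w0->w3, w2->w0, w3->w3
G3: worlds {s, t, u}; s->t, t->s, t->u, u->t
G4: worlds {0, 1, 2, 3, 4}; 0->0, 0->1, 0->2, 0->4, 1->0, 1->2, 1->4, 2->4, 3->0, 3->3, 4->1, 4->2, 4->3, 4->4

Frame correspondent (Sahlqvist): \forall x \forall y \forall z ((x R^2 y \wedge xRz) \to \exists w (y R^2 w \wedge zRw)) — i.e. a generalized confluence (Geach) condition.
G1: fails — vR²u, vRu but no t with uR²t and uRt.
G2: fails — w0R²w3, w0Rw1 but no w with w3R²w and w1Rw.
G3: satisfies the condition.
G4: satisfies the condition.

G3, G4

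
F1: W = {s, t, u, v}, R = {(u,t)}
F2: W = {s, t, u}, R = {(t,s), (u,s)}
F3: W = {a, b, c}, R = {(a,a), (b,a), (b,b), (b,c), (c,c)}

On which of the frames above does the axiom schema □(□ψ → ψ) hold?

F3

This is the axiom for shift-reflexivity; its first-order frame correspondent is ∀x ∀y (Rxy → Ryy).
F1: fails — Rut but not Rtt.
F2: fails — Rus but not Rss.
F3: condition met.
Valid on: F3.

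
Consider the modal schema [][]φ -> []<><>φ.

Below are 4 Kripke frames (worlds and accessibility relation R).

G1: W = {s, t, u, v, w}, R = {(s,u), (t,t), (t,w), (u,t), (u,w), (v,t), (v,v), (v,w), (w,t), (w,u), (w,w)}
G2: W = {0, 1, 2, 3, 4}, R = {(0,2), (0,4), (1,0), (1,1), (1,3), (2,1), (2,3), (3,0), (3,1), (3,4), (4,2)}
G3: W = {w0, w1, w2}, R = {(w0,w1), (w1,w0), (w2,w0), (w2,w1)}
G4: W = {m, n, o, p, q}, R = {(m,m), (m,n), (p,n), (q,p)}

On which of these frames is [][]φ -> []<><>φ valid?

G1, G2

This is the axiom for a generalized confluence (Geach) condition; its first-order frame correspondent is forall x forall z (xRz -> exists w (x R^2 w & z R^2 w)).
G1: holds.
G2: holds.
G3: fails — w0Rw1 but no w with w0R²w and w1R²w.
G4: fails — mRn but no w with mR²w and nR²w.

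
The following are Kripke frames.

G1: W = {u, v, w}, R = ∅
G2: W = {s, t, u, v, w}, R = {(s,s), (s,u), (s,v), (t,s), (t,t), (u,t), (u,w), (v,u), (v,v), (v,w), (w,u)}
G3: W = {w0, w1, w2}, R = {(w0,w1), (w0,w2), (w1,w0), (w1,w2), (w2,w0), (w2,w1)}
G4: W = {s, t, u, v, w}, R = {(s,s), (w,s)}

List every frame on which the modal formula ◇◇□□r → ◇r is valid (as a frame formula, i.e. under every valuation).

The schema corresponds to a generalized confluence (Geach) condition: ∀x ∀y (xR²y → ∃w (yR²w ∧ xRw)).
G1: condition met.
G2: fails — sR²w but no w* with wR²w* and sRw*.
G3: condition met.
G4: condition met.

G1, G3, G4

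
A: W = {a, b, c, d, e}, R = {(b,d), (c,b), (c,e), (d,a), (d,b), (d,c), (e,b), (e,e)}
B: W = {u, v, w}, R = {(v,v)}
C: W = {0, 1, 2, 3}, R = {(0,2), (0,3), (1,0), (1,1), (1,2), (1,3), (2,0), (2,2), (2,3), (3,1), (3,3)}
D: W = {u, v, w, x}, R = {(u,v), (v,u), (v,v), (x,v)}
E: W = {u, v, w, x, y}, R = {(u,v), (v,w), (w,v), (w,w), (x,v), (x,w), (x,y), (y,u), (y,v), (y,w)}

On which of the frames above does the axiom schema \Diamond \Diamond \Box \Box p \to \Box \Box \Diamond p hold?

The schema corresponds to a generalized confluence (Geach) condition: \forall x \forall y \forall z ((x R^2 y \wedge x R^2 z) \to \exists w (y R^2 w \wedge zRw)).
A: fails — bR²a, bR²a but no w with aR²w and aRw.
B: ✓.
C: ✓.
D: ✓.
E: fails — xR²u, xR²u but no t with uR²t and uRt.
Valid on: B, C, D.

B, C, D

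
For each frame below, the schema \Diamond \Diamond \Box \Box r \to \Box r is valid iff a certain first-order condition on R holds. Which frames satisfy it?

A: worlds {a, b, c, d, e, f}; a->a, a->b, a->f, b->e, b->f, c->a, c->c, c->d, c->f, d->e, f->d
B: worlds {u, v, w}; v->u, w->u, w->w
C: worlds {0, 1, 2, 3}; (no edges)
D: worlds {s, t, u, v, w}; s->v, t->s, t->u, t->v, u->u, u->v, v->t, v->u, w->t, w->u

This is the axiom for a generalized confluence (Geach) condition; its first-order frame correspondent is \forall x \forall y \forall z ((x R^2 y \wedge xRz) \to \exists w (y R^2 w \wedge z = w)).
A: fails — aR²b, aRa but no w with bR²w and a=w.
B: fails — wR²u, wRu but no t with uR²t and u=t.
C: holds.
D: fails — tR²t, tRs but no w* with tR²w* and s=w*.

C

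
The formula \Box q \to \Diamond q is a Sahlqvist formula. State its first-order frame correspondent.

seriality

Suppose □q→◇q is valid. At any x set V(q)=W. Then □q at x, so ◇q at x, so x has a successor.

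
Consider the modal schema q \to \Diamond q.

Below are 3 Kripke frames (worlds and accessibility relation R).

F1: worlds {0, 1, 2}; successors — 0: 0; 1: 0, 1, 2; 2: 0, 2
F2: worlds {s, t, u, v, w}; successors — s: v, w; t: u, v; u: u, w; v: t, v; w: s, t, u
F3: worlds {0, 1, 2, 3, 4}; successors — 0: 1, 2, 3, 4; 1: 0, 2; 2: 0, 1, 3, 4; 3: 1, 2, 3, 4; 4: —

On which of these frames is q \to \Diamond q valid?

F1

This is the axiom for reflexivity; its first-order frame correspondent is \forall x Rxx.
F1: condition met.
F2: fails — world s does not see itself.
F3: fails — world 0 does not see itself.
Valid on: F1.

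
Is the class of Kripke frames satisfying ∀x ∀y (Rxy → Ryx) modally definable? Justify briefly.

Yes: it is symmetry, defined by the B schema r → □◇r.

Yes — defined by r → □◇r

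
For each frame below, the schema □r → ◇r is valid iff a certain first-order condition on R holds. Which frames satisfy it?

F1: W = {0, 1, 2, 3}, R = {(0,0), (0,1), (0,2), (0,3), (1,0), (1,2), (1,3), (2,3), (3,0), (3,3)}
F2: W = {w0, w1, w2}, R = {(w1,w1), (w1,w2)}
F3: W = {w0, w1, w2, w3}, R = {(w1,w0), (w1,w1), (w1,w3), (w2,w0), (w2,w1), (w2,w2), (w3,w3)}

This is the axiom for seriality; its first-order frame correspondent is ∀x ∃y Rxy.
F1: holds.
F2: fails — world w0 has no successor.
F3: fails — world w0 has no successor.

F1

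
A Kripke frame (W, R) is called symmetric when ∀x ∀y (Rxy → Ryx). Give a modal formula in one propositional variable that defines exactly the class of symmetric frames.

The condition is symmetry. The B schema p → □◇p defines it.

p → □◇p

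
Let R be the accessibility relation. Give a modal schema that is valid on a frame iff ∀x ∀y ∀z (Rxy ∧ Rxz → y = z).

◇p → □p

A defining formula is ◇p → □p (the CD axiom).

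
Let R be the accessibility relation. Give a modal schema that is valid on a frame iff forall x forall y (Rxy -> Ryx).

The condition is symmetry. The B schema s → □◇s defines it.
Suppose s→□◇s is valid. Take Rxy and set V(s)={x}. Then s at x, so □◇s at x, so ◇s at y, so some z with Ryz has s; z=x, i.e. Ryx.

s → □◇s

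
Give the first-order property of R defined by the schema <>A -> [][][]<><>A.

This is a Sahlqvist (Geach-type) schema ◇^1□^0A → □^3◇^2A.
Minimal-valuation argument: fix x; take any y with xR^1y and any z with xR^3z. Set V(A) to the set of worlds R-reachable from y in exactly 0 steps. Then □^0A holds at y, so the antecedent holds at x; validity forces ◇^2A at z, giving a w with zR^2w and yR^0w.
First-order correspondent: forall x forall y forall z ((xRy & x R^3 z) -> exists w (y = w & z R^2 w)).

forall x forall y forall z ((xRy & x R^3 z) -> exists w (y = w & z R^2 w))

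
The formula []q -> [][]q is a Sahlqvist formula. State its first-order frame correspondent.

This is the 4 axiom.
Its frame correspondent is transitivity — forall x forall y forall z (Rxy & Ryz -> Rxz).

transitivity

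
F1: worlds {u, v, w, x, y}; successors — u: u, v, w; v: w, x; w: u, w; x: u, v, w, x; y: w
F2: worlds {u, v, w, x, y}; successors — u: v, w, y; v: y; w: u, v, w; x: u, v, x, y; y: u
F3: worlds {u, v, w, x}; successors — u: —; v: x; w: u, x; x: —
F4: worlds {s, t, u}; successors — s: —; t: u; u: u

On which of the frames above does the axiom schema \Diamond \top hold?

The schema corresponds to seriality: \forall x \exists y Rxy.
F1: holds.
F2: holds.
F3: fails — world u has no successor.
F4: fails — world s has no successor.

F1, F2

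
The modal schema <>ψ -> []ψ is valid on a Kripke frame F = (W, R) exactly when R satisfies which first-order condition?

Partial functionality

Suppose ◇ψ→□ψ is valid. Take Rxy, Rxz and set V(ψ)={y}. Then ◇ψ at x, so □ψ at x, so ψ at z, i.e. z=y.
Conversely, any frame satisfying forall x forall y forall z (Rxy & Rxz -> y = z) validates the schema.
So the correspondent is partial functionality.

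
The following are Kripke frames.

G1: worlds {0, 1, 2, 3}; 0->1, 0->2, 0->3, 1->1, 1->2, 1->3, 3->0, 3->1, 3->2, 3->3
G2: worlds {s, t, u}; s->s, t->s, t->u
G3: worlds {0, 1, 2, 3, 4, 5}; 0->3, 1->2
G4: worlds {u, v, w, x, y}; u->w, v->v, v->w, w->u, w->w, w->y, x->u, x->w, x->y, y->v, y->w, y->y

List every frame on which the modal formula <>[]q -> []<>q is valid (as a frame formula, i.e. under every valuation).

G4

This is the axiom for convergence; its first-order frame correspondent is forall x forall y forall z (Rxy & Rxz -> exists w (Ryw & Rzw)).
G1: fails — R02 and R02 but 2 and 2 have no common successor.
G2: fails — Rts and Rtu but s and u have no common successor.
G3: fails — R03 and R03 but 3 and 3 have no common successor.
G4: satisfies the condition.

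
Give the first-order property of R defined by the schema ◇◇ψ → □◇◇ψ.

This is a Sahlqvist (Geach-type) schema ◇^2□^0ψ → □^1◇^2ψ.
Minimal-valuation argument: fix x; take any y with xR^2y and any z with xR^1z. Set V(ψ) to the set of worlds R-reachable from y in exactly 0 steps. Then □^0ψ holds at y, so the antecedent holds at x; validity forces ◇^2ψ at z, giving a w with zR^2w and yR^0w.
First-order correspondent: ∀x ∀y ∀z ((xR²y ∧ xRz) → ∃w (y = w ∧ zR²w)).

∀x ∀y ∀z ((xR²y ∧ xRz) → ∃w (y = w ∧ zR²w))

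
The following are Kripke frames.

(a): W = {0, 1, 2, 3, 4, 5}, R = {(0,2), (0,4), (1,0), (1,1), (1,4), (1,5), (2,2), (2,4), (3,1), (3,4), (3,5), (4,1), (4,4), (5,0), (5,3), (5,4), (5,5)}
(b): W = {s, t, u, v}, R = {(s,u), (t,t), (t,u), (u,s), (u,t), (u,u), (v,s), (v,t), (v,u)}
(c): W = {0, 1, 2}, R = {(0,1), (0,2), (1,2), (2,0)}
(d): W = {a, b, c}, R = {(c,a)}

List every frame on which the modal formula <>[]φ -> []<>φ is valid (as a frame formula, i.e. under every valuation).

(a), (b)

Frame correspondent (Sahlqvist): forall x forall y forall z (Rxy & Rxz -> exists w (Ryw & Rzw)) — i.e. convergence.
(a): ✓.
(b): ✓.
(c): fails — R01 and R02 but 1 and 2 have no common successor.
(d): fails — Rca and Rca but a and a have no common successor.
Valid on: (a), (b).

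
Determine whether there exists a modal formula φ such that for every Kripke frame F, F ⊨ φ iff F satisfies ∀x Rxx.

Definable; □r → r defines it

The condition is reflexivity. A defining modal formula is □r → r.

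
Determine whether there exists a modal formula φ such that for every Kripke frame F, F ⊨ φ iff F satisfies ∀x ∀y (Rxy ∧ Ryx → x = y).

Not modally definable

If a class were modally definable it would be closed under surjective bounded morphisms (Goldblatt–Thomason).
The 8-cycle (worlds s,t,u,v,w,x,y,z with s→t→u→v→w→x→y→z→s) is antisymmetric. Sending even-indexed worlds to a and odd-indexed worlds to b is a surjective bounded morphism onto the two-world frame with a↔b, which is not antisymmetric.
Hence antisymmetry is not modally definable.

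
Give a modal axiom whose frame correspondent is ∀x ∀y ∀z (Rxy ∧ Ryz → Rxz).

A defining formula is □s → □□s (the 4 axiom).
Suppose □s→□□s is valid. Take Rxy, Ryz and set V(s)={w : Rxw}. Then □s at x, so □□s at x, so □s at y, so s at z, i.e. Rxz.

□s → □□s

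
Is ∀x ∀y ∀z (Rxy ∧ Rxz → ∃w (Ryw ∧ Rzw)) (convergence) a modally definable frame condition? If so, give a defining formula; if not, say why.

The condition is convergence. A defining modal formula is ◇□q → □◇q.
Suppose ◇□q→□◇q is valid. Take Rxy, Rxz and set V(q)={w : Ryw}. Then □q at y so ◇□q at x, so □◇q at x, so ◇q at z, giving w with Rzw and Ryw.

Yes — defined by ◇□q → □◇q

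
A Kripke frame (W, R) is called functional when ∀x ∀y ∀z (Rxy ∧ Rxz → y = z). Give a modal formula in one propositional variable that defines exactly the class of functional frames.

◇q → □q

A defining formula is ◇q → □q (the CD axiom).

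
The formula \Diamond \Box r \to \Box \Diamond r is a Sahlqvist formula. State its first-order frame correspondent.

convergence: \forall x \forall y \forall z (Rxy \wedge Rxz \to \exists w (Ryw \wedge Rzw))

Suppose ◇□r→□◇r is valid. Take Rxy, Rxz and set V(r)={w : Ryw}. Then □r at y so ◇□r at x, so □◇r at x, so ◇r at z, giving w with Rzw and Ryw.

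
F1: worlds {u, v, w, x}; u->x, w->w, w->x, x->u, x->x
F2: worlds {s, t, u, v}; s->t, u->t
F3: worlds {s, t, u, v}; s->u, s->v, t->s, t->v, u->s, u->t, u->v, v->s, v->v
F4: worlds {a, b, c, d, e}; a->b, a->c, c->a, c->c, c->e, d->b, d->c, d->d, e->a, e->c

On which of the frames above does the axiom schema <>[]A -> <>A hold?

F1, F3

This is the axiom for a generalized confluence (Geach) condition; its first-order frame correspondent is forall x forall y (xRy -> exists w (yRw & xRw)).
F1: satisfies the condition.
F2: fails — sRt but no w with tRw and sRw.
F3: satisfies the condition.
F4: fails — aRb but no w with bRw and aRw.
Valid on: F1, F3.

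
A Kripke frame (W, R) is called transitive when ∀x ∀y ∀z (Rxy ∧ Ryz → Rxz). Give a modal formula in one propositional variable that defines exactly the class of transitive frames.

□r → □□r

The condition is transitivity. The 4 schema □r → □□r defines it.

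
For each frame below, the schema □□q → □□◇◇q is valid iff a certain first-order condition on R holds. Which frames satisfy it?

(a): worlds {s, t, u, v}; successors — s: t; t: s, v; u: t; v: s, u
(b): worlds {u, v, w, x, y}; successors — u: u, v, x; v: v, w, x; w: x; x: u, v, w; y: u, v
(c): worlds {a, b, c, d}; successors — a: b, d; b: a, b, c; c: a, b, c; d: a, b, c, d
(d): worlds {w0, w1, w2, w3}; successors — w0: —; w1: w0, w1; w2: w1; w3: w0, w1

This is the axiom for a generalized confluence (Geach) condition; its first-order frame correspondent is ∀x ∀z (xR²z → ∃w (xR²w ∧ zR²w)).
(a): fails — sR²v but no w with sR²w and vR²w.
(b): condition met.
(c): condition met.
(d): fails — w1R²w0 but no w with w1R²w and w0R²w.
Valid on: (b), (c).

(b), (c)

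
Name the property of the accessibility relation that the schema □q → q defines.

Reflexivity

Suppose □q→q is valid. At any x set V(q)={w : Rxw}. Then □q holds at x, so q holds at x, i.e. Rxx.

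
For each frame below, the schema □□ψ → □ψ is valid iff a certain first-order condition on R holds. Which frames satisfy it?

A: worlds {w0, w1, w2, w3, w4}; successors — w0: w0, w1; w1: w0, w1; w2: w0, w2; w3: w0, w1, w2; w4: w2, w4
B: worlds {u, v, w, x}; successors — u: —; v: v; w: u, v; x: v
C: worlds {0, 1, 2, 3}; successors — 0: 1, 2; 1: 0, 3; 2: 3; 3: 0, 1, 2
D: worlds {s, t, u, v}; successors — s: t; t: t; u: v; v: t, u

Frame correspondent (Sahlqvist): ∀x ∀y (Rxy → ∃z (Rxz ∧ Rzy)) — i.e. density.
A: satisfies the condition.
B: fails — Rwu but no z with Rwz and Rzu.
C: fails — R02 but no z with R0z and Rz2.
D: fails — Ruv but no z with Ruz and Rzv.

A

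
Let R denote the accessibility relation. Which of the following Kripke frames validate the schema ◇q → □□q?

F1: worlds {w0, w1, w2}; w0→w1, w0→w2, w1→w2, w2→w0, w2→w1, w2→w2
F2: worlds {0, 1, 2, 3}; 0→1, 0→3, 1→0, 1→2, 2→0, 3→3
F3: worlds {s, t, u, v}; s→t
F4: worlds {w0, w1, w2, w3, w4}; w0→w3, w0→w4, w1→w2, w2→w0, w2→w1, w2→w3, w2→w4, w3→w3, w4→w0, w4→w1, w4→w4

F3

Frame correspondent (Sahlqvist): ∀x ∀y ∀z ((xRy ∧ xR²z) → ∃w (y = w ∧ z = w)) — i.e. a generalized confluence (Geach) condition.
F1: fails — w0Rw1, w0R²w0 but w1 ≠ w0.
F2: fails — 0R1, 0R²0 but 1 ≠ 0.
F3: condition met.
F4: fails — w0Rw3, w0R²w0 but w3 ≠ w0.
Valid on: F3.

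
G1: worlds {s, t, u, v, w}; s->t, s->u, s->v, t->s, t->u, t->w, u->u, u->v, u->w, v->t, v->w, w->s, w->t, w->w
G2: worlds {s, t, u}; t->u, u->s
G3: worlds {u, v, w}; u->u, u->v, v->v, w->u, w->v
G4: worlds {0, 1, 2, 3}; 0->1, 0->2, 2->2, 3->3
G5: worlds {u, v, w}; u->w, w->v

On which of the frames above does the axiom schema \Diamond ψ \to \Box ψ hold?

The schema corresponds to partial functionality: \forall x \forall y \forall z (Rxy \wedge Rxz \to y = z).
G1: fails — s sees both t and u.
G2: ✓.
G3: fails — u sees both u and v.
G4: fails — 0 sees both 1 and 2.
G5: ✓.

G2, G5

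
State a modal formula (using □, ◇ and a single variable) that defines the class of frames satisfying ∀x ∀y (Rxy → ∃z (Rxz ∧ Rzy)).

□□ψ → □ψ

The condition is density. The C4 schema □□ψ → □ψ defines it.
Suppose □□ψ→□ψ is valid. Take Rxy and set V(ψ)={w : xR²w}. Then □□ψ at x, so □ψ at x, so ψ at y, i.e. ∃z(Rxz∧Rzy).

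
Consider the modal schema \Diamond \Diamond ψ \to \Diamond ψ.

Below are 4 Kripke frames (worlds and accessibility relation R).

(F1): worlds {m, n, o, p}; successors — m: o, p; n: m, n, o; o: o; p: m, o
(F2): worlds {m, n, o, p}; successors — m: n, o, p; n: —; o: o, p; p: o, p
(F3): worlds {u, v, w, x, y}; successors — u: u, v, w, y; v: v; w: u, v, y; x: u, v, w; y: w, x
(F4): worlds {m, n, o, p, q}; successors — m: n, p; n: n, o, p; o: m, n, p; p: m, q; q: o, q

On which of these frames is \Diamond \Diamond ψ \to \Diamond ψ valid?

Frame correspondent (Sahlqvist): \forall x \forall y \forall z (Rxy \wedge Ryz \to Rxz) — i.e. transitivity.
(F1): fails — Rpm and Rmp but not Rpp.
(F2): ✓.
(F3): fails — Rxw and Rwy but not Rxy.
(F4): fails — Ron and Rno but not Roo.

(F2)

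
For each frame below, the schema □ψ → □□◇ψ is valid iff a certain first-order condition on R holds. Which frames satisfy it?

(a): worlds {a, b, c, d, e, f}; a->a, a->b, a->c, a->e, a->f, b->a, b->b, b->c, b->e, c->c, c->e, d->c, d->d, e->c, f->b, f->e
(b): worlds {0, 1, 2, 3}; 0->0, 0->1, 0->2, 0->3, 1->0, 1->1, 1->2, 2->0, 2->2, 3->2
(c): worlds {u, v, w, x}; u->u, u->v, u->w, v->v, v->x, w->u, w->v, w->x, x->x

Frame correspondent (Sahlqvist): ∀x ∀z (xR²z → ∃w (xRw ∧ zRw)) — i.e. a generalized confluence (Geach) condition.
(a): fails — fR²e but no w with fRw and eRw.
(b): satisfies the condition.
(c): fails — uR²x but no t with uRt and xRt.

(b)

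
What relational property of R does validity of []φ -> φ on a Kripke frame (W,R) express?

Suppose □φ→φ is valid. At any x set V(φ)={w : Rxw}. Then □φ holds at x, so φ holds at x, i.e. Rxx.
Conversely, any frame satisfying forall x Rxx validates the schema.
Frame condition: forall x Rxx.

reflexivity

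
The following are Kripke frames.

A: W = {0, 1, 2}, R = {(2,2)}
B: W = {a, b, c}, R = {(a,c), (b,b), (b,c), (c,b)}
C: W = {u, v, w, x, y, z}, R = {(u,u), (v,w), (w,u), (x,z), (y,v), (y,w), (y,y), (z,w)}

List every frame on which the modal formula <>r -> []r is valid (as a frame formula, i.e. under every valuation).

The schema corresponds to partial functionality: forall x forall y forall z (Rxy & Rxz -> y = z).
A: ✓.
B: fails — b sees both b and c.
C: fails — y sees both v and w.
Valid on: A.

A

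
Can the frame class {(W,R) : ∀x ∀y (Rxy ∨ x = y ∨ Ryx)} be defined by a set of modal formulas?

Any modally definable frame class is closed under disjoint unions.
Take 2 disjoint single-world reflexive frames: each is trivially connected, but their disjoint union has 2 worlds with no edge between distinct components, so it is not connected.
So no modal formula (or set of formulas) defines exactly the connected frames.

No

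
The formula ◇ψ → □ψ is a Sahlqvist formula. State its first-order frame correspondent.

partial functionality

Suppose ◇ψ→□ψ is valid. Take Rxy, Rxz and set V(ψ)={y}. Then ◇ψ at x, so □ψ at x, so ψ at z, i.e. z=y.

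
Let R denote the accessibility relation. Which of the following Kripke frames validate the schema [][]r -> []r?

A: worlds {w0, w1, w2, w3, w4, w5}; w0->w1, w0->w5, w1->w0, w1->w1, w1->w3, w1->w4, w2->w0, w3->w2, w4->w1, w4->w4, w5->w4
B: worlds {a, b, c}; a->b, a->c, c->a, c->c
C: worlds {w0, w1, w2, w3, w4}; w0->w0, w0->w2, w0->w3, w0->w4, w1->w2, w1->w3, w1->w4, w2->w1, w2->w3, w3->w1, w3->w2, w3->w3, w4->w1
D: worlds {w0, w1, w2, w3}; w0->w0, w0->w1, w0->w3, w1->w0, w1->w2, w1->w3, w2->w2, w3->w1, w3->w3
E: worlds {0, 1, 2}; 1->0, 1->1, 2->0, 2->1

Frame correspondent (Sahlqvist): forall x forall y (Rxy -> exists z (Rxz & Rzy)) — i.e. density.
A: fails — Rw3w2 but no z with Rw3z and Rzw2.
B: fails — Rab but no z with Raz and Rzb.
C: fails — Rw4w1 but no z with Rw4z and Rzw1.
D: ✓.
E: ✓.
Valid on: D, E.

D, E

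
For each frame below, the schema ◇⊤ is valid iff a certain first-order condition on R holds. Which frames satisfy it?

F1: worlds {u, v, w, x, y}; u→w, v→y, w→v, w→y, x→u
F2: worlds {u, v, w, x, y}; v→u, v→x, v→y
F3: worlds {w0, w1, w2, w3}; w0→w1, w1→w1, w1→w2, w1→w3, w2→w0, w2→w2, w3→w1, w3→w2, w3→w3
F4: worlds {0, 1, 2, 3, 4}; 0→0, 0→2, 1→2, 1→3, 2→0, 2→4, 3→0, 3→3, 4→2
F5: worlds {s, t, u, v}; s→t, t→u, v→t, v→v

The schema corresponds to seriality: ∀x ∃y Rxy.
F1: fails — world y has no successor.
F2: fails — world u has no successor.
F3: ✓.
F4: ✓.
F5: fails — world u has no successor.

F3, F4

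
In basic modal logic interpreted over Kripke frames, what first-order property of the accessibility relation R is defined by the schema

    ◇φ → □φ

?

partial functionality: ∀x ∀y ∀z (Rxy ∧ Rxz → y = z)

Suppose ◇φ→□φ is valid. Take Rxy, Rxz and set V(φ)={y}. Then ◇φ at x, so □φ at x, so φ at z, i.e. z=y.
Conversely, any frame satisfying ∀x ∀y ∀z (Rxy ∧ Rxz → y = z) validates the schema.
So the correspondent is partial functionality.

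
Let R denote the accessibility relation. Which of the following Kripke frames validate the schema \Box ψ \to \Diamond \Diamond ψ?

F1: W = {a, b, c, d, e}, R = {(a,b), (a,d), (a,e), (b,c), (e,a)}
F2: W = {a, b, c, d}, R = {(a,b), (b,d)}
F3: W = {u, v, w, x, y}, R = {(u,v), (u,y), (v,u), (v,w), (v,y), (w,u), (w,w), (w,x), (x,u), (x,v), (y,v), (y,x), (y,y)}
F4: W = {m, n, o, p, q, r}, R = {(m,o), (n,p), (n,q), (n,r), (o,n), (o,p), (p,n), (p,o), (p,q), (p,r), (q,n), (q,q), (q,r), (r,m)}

The schema corresponds to a generalized confluence (Geach) condition: \forall x \exists w (xRw \wedge x R^2 w).
F1: fails — at a but no w with aRw and aR²w.
F2: fails — at a but no w with aRw and aR²w.
F3: ✓.
F4: fails — at m but no w with mRw and mR²w.

F3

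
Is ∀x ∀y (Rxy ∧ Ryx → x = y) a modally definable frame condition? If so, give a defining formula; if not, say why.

Modal frame validity is preserved under surjective bounded morphisms.
The 4-cycle (worlds a,b,c,d with a→b→c→d→a) is antisymmetric. Sending even-indexed worlds to • and odd-indexed worlds to ∘ is a surjective bounded morphism onto the two-world frame with •↔∘, which is not antisymmetric.
Hence antisymmetry is not modally definable.

No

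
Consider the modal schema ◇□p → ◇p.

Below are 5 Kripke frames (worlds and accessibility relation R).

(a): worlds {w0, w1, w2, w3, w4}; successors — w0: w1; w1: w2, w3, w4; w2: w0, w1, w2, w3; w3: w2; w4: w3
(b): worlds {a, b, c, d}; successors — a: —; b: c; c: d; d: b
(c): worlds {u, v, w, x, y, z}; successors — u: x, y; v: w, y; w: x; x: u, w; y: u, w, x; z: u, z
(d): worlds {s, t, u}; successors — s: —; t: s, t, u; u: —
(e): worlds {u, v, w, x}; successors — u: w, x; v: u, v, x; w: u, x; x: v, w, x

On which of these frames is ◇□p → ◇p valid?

(e)

This is the axiom for a generalized confluence (Geach) condition; its first-order frame correspondent is ∀x ∀y (xRy → ∃w (yRw ∧ xRw)).
(a): fails — w0Rw1 but no w with w1Rw and w0Rw.
(b): fails — bRc but no w with cRw and bRw.
(c): fails — uRx but no t with xRt and uRt.
(d): fails — tRs but no w with sRw and tRw.
(e): holds.
Valid on: (e).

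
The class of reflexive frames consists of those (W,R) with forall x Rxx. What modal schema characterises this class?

The condition is reflexivity. The T schema □p → p defines it.
Suppose □p→p is valid. At any x set V(p)={w : Rxw}. Then □p holds at x, so p holds at x, i.e. Rxx.

□p → p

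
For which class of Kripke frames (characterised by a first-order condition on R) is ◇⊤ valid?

This schema is equivalent to the D axiom □φ → ◇φ.
It corresponds to seriality: ∀x ∃y Rxy.

seriality: ∀x ∃y Rxy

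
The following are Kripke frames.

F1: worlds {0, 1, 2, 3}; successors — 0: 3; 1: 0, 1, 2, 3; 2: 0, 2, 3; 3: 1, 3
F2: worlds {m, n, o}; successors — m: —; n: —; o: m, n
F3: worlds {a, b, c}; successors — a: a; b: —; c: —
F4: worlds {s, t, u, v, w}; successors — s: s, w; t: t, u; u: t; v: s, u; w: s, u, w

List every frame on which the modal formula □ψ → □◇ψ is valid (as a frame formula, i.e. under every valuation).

Frame correspondent (Sahlqvist): ∀x ∀z (xRz → ∃w (xRw ∧ zRw)) — i.e. a generalized confluence (Geach) condition.
F1: ✓.
F2: fails — oRm but no w with oRw and mRw.
F3: ✓.
F4: fails — vRu but no w* with vRw* and uRw*.

F1, F3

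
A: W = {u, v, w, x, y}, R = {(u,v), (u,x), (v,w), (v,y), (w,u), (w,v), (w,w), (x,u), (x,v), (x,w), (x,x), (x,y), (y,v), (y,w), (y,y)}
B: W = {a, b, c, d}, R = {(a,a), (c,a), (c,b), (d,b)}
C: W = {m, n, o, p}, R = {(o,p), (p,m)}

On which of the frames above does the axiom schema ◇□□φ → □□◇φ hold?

The schema corresponds to a generalized confluence (Geach) condition: ∀x ∀y ∀z ((xRy ∧ xR²z) → ∃w (yR²w ∧ zRw)).
A: ✓.
B: fails — cRb, cR²a but no w with bR²w and aRw.
C: fails — oRp, oR²m but no w with pR²w and mRw.
Valid on: A.

A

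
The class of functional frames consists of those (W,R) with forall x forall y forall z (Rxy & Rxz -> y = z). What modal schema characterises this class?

A defining formula is ◇r → □r (the CD axiom).
Suppose ◇r→□r is valid. Take Rxy, Rxz and set V(r)={y}. Then ◇r at x, so □r at x, so r at z, i.e. z=y.

◇r → □r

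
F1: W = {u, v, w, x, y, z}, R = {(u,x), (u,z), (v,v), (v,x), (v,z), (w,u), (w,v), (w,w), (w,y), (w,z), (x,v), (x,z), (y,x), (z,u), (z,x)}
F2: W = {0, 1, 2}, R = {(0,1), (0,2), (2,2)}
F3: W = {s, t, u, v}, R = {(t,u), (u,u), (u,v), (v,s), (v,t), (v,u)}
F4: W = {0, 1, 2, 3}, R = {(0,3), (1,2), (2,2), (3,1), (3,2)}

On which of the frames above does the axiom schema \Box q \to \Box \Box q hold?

The schema corresponds to transitivity: \forall x \forall y \forall z (Rxy \wedge Ryz \to Rxz).
F1: fails — Ruz and Rzu but not Ruu.
F2: satisfies the condition.
F3: fails — Ruv and Rvt but not Rut.
F4: fails — R03 and R32 but not R02.

F2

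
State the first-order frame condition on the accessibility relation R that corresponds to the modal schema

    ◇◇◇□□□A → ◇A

∀x ∀y (xR³y → ∃w (yR³w ∧ xRw))

This is a Sahlqvist (Geach-type) schema ◇^3□^3A → □^0◇^1A.
First-order correspondent: ∀x ∀y (xR³y → ∃w (yR³w ∧ xRw)).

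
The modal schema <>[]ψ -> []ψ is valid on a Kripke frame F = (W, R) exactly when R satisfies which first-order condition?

the Euclidean property

This is frame-equivalent to ◇ψ → □◇ψ (substitute ¬ψ for ψ and contrapose).
Suppose ◇ψ→□◇ψ is valid. Take Rxy, Rxz and set V(ψ)={y}. Then ◇ψ at x, so □◇ψ at x, so ◇ψ at z, so some w with Rzw has ψ; w=y, i.e. Rzy. By symmetry of the argument, Ryz.
Conversely, on a frame with the Euclidean property the schema holds at every world under every valuation.
So the correspondent is the Euclidean property.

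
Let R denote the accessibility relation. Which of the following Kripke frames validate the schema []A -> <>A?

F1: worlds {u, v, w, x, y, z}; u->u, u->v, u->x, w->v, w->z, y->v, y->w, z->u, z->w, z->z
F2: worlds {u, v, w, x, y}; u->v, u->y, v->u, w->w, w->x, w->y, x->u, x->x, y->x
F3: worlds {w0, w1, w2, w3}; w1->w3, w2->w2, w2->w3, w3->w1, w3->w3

The schema corresponds to seriality: forall x exists y Rxy.
F1: fails — world v has no successor.
F2: condition met.
F3: fails — world w0 has no successor.

F2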